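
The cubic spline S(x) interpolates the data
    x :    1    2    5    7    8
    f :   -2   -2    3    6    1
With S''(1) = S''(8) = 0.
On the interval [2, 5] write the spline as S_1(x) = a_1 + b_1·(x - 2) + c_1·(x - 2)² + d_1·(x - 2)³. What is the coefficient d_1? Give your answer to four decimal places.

0.0073

Write m_i for S''(x_i). With h_i = 1, 3, 2, 1 and divided differences Δ_i = 0, 5/3, 3/2, -5, the continuity of S' gives the tridiagonal system
  1·m_0 + 8·m_1 + 3·m_2 = 6(Δ_1 - Δ_0) = 10
  3·m_1 + 10·m_2 + 2·m_3 = 6(Δ_2 - Δ_1) = -1
  2·m_2 + 6·m_3 + 1·m_4 = 6(Δ_3 - Δ_2) = -39
Natural end conditions: m_0 = m_4 = 0.
Hence m_0 = 0, m_1 = 172/197, m_2 = 198/197, m_3 = -2693/394, m_4 = 0.
On [2, 5], with S_1(x) = a_1 + b_1·(x - 2) + c_1·(x - 2)² + d_1·(x - 2)³: c_1 = m_1/2 = 86/197, d_1 = (m_2 - m_1)/(6h_1) = 13/1773, b_1 = Δ_1 - h_1(2m_1 + m_2)/6 = 172/591.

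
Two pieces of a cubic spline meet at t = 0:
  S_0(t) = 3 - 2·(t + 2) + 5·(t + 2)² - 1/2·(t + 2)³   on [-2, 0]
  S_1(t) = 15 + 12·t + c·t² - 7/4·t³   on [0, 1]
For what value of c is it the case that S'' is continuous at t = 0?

2

S_0''(t) = 10 - 3·(t + 2), so S_0''(0) = 4. On the right, S_1''(0) = 2c, so c = 2.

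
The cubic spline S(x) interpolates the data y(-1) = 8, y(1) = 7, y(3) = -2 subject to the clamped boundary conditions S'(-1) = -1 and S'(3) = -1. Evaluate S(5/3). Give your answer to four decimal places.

Let m_i = S''(x_i). Step sizes h_i = 2, 2; slopes of the chords Δ_i = (y_(i+1) - y_i)/h_i = -1/2, -9/2.
  2·m_0 + 8·m_1 + 2·m_2 = 6(Δ_1 - Δ_0) = -24
Clamped end conditions give two more equations: 2h_0·m_0 + h_0·m_1 = 6(Δ_0 - S'(-1)) = 3 and h_1·m_1 + 2h_1·m_2 = 6(S'(3) - Δ_1) = 21.
Solving the tridiagonal system: m_0 = 15/4, m_1 = -6, m_2 = 33/4.
On [1, 3], S(x) = 7 - 13/4·(x - 1) - 3·(x - 1)² + 19/16·(x - 1)³.
With (x - 1) = 2/3: S(5/3) = 104/27.

3.8519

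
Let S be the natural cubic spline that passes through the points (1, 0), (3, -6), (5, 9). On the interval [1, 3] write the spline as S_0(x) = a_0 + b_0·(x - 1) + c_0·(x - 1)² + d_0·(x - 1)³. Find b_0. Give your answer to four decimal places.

With M_i denoting the second derivative at x_i, h_i = 2, 2, and Δ_i = (y_(i+1) − y_i)/h_i = -3, 15/2:
  2·M_0 + 8·M_1 + 2·M_2 = 6(Δ_1 - Δ_0) = 63
Natural end conditions: M_0 = M_2 = 0.
Solving the tridiagonal system: M_0 = 0, M_1 = 63/8, M_2 = 0.
On [1, 3], with S_0(x) = a_0 + b_0·(x - 1) + c_0·(x - 1)² + d_0·(x - 1)³: c_0 = M_0/2 = 0, d_0 = (M_1 - M_0)/(6h_0) = 21/32, b_0 = Δ_0 - h_0(2M_0 + M_1)/6 = -45/8.

-5.6250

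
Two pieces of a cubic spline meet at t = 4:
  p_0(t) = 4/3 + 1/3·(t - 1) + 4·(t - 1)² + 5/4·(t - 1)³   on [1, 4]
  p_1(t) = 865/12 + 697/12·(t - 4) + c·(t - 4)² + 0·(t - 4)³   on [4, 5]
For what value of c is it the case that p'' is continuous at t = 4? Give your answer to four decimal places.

15.2500

p_0''(t) = 8 + 15/2·(t - 1), so p_0''(4) = 61/2. On the right, p_1''(4) = 2c, so c = 61/4.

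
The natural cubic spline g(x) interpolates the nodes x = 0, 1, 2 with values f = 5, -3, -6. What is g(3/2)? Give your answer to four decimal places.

-4.9688

Write σ_i for g''(x_i). With h_i = 1, 1 and divided differences Δ_i = -8, -3, the continuity of g' gives the tridiagonal system
  1·σ_0 + 4·σ_1 + 1·σ_2 = 6(Δ_1 - Δ_0) = 30
Natural end conditions: σ_0 = σ_2 = 0.
Forward elimination and back-substitution give σ_0 = 0, σ_1 = 15/2, σ_2 = 0.
On [1, 2], g(x) = -3 - 11/2·(x - 1) + 15/4·(x - 1)² - 5/4·(x - 1)³.
With (x - 1) = 1/2: g(3/2) = -159/32.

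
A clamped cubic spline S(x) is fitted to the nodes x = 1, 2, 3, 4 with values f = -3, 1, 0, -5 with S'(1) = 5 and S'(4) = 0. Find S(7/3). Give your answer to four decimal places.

With σ_i denoting the second derivative at x_i, h_i = 1, 1, 1, and Δ_i = (y_(i+1) − y_i)/h_i = 4, -1, -5:
  1·σ_0 + 4·σ_1 + 1·σ_2 = 6(Δ_1 - Δ_0) = -30
  1·σ_1 + 4·σ_2 + 1·σ_3 = 6(Δ_2 - Δ_1) = -24
Clamped end conditions give two more equations: 2h_0·σ_0 + h_0·σ_1 = 6(Δ_0 - S'(1)) = -6 and h_2·σ_2 + 2h_2·σ_3 = 6(S'(4) - Δ_2) = 30.
Solving the tridiagonal system: σ_0 = -8/15, σ_1 = -74/15, σ_2 = -146/15, σ_3 = 298/15.
On [2, 3], S(x) = 1 + 34/15·(x - 2) - 37/15·(x - 2)² - 4/5·(x - 2)³.
With (x - 2) = 1/3: S(7/3) = 196/135.

1.4519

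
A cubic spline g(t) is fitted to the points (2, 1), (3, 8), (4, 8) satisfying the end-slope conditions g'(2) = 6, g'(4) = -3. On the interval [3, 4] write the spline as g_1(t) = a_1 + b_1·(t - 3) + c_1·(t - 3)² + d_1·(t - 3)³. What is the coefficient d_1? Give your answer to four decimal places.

1.5000

With m_i denoting the second derivative at x_i, h_i = 1, 1, and Δ_i = (y_(i+1) − y_i)/h_i = 7, 0:
  1·m_0 + 4·m_1 + 1·m_2 = 6(Δ_1 - Δ_0) = -42
Clamped end conditions give two more equations: 2h_0·m_0 + h_0·m_1 = 6(Δ_0 - g'(2)) = 6 and h_1·m_1 + 2h_1·m_2 = 6(g'(4) - Δ_1) = -18.
Solving: m_0 = 9, m_1 = -12, m_2 = -3.
On [3, 4], with g_1(t) = a_1 + b_1·(t - 3) + c_1·(t - 3)² + d_1·(t - 3)³: c_1 = m_1/2 = -6, d_1 = (m_2 - m_1)/(6h_1) = 3/2, b_1 = Δ_1 - h_1(2m_1 + m_2)/6 = 9/2.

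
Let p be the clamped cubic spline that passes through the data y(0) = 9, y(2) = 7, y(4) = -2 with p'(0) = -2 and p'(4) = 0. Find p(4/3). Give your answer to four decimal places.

8.2963

Write m_i for p''(x_i). With h_i = 2, 2 and divided differences Δ_i = -1, -9/2, the continuity of p' gives the tridiagonal system
  2·m_0 + 8·m_1 + 2·m_2 = 6(Δ_1 - Δ_0) = -21
Clamped end conditions give two more equations: 2h_0·m_0 + h_0·m_1 = 6(Δ_0 - p'(0)) = 6 and h_1·m_1 + 2h_1·m_2 = 6(p'(4) - Δ_1) = 27.
Solving: m_0 = 37/8, m_1 = -25/4, m_2 = 79/8.
On [0, 2], p(x) = 9 - 2·x + 37/16·x² - 29/32·x³.
With x = 4/3: p(4/3) = 224/27.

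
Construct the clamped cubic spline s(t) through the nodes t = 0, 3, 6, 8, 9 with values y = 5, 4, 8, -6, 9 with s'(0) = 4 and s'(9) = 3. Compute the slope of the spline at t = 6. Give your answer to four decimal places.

-9.5556

Let M_i = s''(x_i). Step sizes h_i = 3, 3, 2, 1; slopes of the chords Δ_i = (y_(i+1) - y_i)/h_i = -1/3, 4/3, -7, 15.
  3·M_0 + 12·M_1 + 3·M_2 = 6(Δ_1 - Δ_0) = 10
  3·M_1 + 10·M_2 + 2·M_3 = 6(Δ_2 - Δ_1) = -50
  2·M_2 + 6·M_3 + 1·M_4 = 6(Δ_3 - Δ_2) = 132
Clamped end conditions give two more equations: 2h_0·M_0 + h_0·M_1 = 6(Δ_0 - s'(0)) = -26 and h_3·M_3 + 2h_3·M_4 = 6(s'(9) - Δ_3) = -72.
Forward elimination and back-substitution give M_0 = -401/54, M_1 = 167/27, M_2 = -755/54, M_3 = 962/27, M_4 = -1453/27.
On [6, 8], s'(t) = b_2 + 2c_2·(t - 6) + 3d_2·(t - 6)² with b_2 = Δ_2 - h_2(2M_2 + M_3)/6 = -86/9, c_2 = M_2/2 = -755/108, d_2 = (M_3 - M_2)/(6h_2) = 893/216. So s'(6) = -86/9.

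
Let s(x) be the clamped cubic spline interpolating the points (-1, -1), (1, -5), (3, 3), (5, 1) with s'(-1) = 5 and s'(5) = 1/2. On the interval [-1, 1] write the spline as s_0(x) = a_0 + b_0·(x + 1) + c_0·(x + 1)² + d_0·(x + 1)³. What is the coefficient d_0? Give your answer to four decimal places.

With m_i denoting the second derivative at x_i, h_i = 2, 2, 2, and Δ_i = (y_(i+1) − y_i)/h_i = -2, 4, -1:
  2·m_0 + 8·m_1 + 2·m_2 = 6(Δ_1 - Δ_0) = 36
  2·m_1 + 8·m_2 + 2·m_3 = 6(Δ_2 - Δ_1) = -30
Clamped end conditions give two more equations: 2h_0·m_0 + h_0·m_1 = 6(Δ_0 - s'(-1)) = -42 and h_2·m_2 + 2h_2·m_3 = 6(s'(5) - Δ_2) = 9.
Hence m_0 = -157/10, m_1 = 52/5, m_2 = -79/10, m_3 = 31/5.
On [-1, 1], with s_0(x) = a_0 + b_0·(x + 1) + c_0·(x + 1)² + d_0·(x + 1)³: c_0 = m_0/2 = -157/20, d_0 = (m_1 - m_0)/(6h_0) = 87/40, b_0 = Δ_0 - h_0(2m_0 + m_1)/6 = 5.

2.1750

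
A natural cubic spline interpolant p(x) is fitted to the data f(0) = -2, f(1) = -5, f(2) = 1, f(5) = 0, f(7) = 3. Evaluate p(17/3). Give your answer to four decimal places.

Write M_i for p''(x_i). With h_i = 1, 1, 3, 2 and divided differences Δ_i = -3, 6, -1/3, 3/2, the continuity of p' gives the tridiagonal system
  1·M_0 + 4·M_1 + 1·M_2 = 6(Δ_1 - Δ_0) = 54
  1·M_1 + 8·M_2 + 3·M_3 = 6(Δ_2 - Δ_1) = -38
  3·M_2 + 10·M_3 + 2·M_4 = 6(Δ_3 - Δ_2) = 11
Natural end conditions: M_0 = M_4 = 0.
Solving the tridiagonal system: M_0 = 0, M_1 = 31/2, M_2 = -8, M_3 = 7/2, M_4 = 0.
On [5, 7], p(x) = 0 - 5/6·(x - 5) + 7/4·(x - 5)² - 7/24·(x - 5)³.
With (x - 5) = 2/3: p(17/3) = 11/81.

0.1358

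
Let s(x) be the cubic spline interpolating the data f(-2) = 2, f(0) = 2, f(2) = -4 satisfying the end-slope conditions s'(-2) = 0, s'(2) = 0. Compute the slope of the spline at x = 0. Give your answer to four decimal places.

Let m_i = s''(x_i). Step sizes h_i = 2, 2; slopes of the chords Δ_i = (y_(i+1) - y_i)/h_i = 0, -3.
  2·m_0 + 8·m_1 + 2·m_2 = 6(Δ_1 - Δ_0) = -18
Clamped end conditions give two more equations: 2h_0·m_0 + h_0·m_1 = 6(Δ_0 - s'(-2)) = 0 and h_1·m_1 + 2h_1·m_2 = 6(s'(2) - Δ_1) = 18.
Hence m_0 = 9/4, m_1 = -9/2, m_2 = 27/4.
On [0, 2], s'(x) = b_1 + 2c_1·x + 3d_1·x² with b_1 = Δ_1 - h_1(2m_1 + m_2)/6 = -9/4, c_1 = m_1/2 = -9/4, d_1 = (m_2 - m_1)/(6h_1) = 15/16. So s'(0) = -9/4.

-2.2500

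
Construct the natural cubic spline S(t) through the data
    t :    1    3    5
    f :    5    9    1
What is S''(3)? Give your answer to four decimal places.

-4.5000

Put m_i = S'' at the i-th knot. Here h = (2, 2) and Δ = (2, -4), so the interior equations h_(i-1)·m_(i-1) + 2(h_(i-1)+h_i)·m_i + h_i·m_(i+1) = 6(Δ_i − Δ_(i-1)) read
  2·m_0 + 8·m_1 + 2·m_2 = 6(Δ_1 - Δ_0) = -36
Natural end conditions: m_0 = m_2 = 0.
Hence m_0 = 0, m_1 = -9/2, m_2 = 0.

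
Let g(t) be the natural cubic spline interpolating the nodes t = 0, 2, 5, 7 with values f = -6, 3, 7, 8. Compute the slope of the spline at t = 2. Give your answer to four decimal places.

Write M_i for g''(x_i). With h_i = 2, 3, 2 and divided differences Δ_i = 9/2, 4/3, 1/2, the continuity of g' gives the tridiagonal system
  2·M_0 + 10·M_1 + 3·M_2 = 6(Δ_1 - Δ_0) = -19
  3·M_1 + 10·M_2 + 2·M_3 = 6(Δ_2 - Δ_1) = -5
Natural end conditions: M_0 = M_3 = 0.
Hence M_0 = 0, M_1 = -25/13, M_2 = 1/13, M_3 = 0.
On [2, 5], g'(t) = b_1 + 2c_1·(t - 2) + 3d_1·(t - 2)² with b_1 = Δ_1 - h_1(2M_1 + M_2)/6 = 251/78, c_1 = M_1/2 = -25/26, d_1 = (M_2 - M_1)/(6h_1) = 1/9. So g'(2) = 251/78.

3.2179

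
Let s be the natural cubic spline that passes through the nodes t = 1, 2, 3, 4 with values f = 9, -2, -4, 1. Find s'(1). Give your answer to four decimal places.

Put M_i = s'' at the i-th knot. Here h = (1, 1, 1) and Δ = (-11, -2, 5), so the interior equations h_(i-1)·M_(i-1) + 2(h_(i-1)+h_i)·M_i + h_i·M_(i+1) = 6(Δ_i − Δ_(i-1)) read
  1·M_0 + 4·M_1 + 1·M_2 = 6(Δ_1 - Δ_0) = 54
  1·M_1 + 4·M_2 + 1·M_3 = 6(Δ_2 - Δ_1) = 42
Natural end conditions: M_0 = M_3 = 0.
Solving the tridiagonal system: M_0 = 0, M_1 = 58/5, M_2 = 38/5, M_3 = 0.
On [1, 2], s'(t) = b_0 + 2c_0·(t - 1) + 3d_0·(t - 1)² with b_0 = Δ_0 - h_0(2M_0 + M_1)/6 = -194/15, c_0 = M_0/2 = 0, d_0 = (M_1 - M_0)/(6h_0) = 29/15. So s'(1) = -194/15.

-12.9333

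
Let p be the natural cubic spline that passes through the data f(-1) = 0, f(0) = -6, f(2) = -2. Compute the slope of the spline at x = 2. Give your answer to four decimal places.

4.6667

Let M_i = p''(x_i). Step sizes h_i = 1, 2; slopes of the chords Δ_i = (y_(i+1) - y_i)/h_i = -6, 2.
  1·M_0 + 6·M_1 + 2·M_2 = 6(Δ_1 - Δ_0) = 48
Natural end conditions: M_0 = M_2 = 0.
Hence M_0 = 0, M_1 = 8, M_2 = 0.
On [0, 2], p'(x) = b_1 + 2c_1·x + 3d_1·x² with b_1 = Δ_1 - h_1(2M_1 + M_2)/6 = -10/3, c_1 = M_1/2 = 4, d_1 = (M_2 - M_1)/(6h_1) = -2/3. So p'(2) = 14/3.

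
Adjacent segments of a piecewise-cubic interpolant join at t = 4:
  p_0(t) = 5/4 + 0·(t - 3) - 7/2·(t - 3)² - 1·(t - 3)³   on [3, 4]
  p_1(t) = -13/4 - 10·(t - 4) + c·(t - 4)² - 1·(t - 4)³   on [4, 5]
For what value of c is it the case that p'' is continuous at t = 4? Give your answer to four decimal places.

-6.5000

p_0''(t) = -7 - 6·(t - 3), so p_0''(4) = -13. On the right, p_1''(4) = 2c, so c = -13/2.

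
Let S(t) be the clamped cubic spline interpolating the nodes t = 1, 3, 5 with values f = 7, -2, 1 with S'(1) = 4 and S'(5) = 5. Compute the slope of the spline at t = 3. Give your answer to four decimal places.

-4.5000

Put M_i = S'' at the i-th knot. Here h = (2, 2) and Δ = (-9/2, 3/2), so the interior equations h_(i-1)·M_(i-1) + 2(h_(i-1)+h_i)·M_i + h_i·M_(i+1) = 6(Δ_i − Δ_(i-1)) read
  2·M_0 + 8·M_1 + 2·M_2 = 6(Δ_1 - Δ_0) = 36
Clamped end conditions give two more equations: 2h_0·M_0 + h_0·M_1 = 6(Δ_0 - S'(1)) = -51 and h_1·M_1 + 2h_1·M_2 = 6(S'(5) - Δ_1) = 21.
Forward elimination and back-substitution give M_0 = -17, M_1 = 17/2, M_2 = 1.
On [3, 5], S'(t) = b_1 + 2c_1·(t - 3) + 3d_1·(t - 3)² with b_1 = Δ_1 - h_1(2M_1 + M_2)/6 = -9/2, c_1 = M_1/2 = 17/4, d_1 = (M_2 - M_1)/(6h_1) = -5/8. So S'(3) = -9/2.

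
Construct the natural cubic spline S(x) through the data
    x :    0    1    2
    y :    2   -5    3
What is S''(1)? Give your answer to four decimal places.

Put m_i = S'' at the i-th knot. Here h = (1, 1) and Δ = (-7, 8), so the interior equations h_(i-1)·m_(i-1) + 2(h_(i-1)+h_i)·m_i + h_i·m_(i+1) = 6(Δ_i − Δ_(i-1)) read
  1·m_0 + 4·m_1 + 1·m_2 = 6(Δ_1 - Δ_0) = 90
Natural end conditions: m_0 = m_2 = 0.
Solving the tridiagonal system: m_0 = 0, m_1 = 45/2, m_2 = 0.

22.5000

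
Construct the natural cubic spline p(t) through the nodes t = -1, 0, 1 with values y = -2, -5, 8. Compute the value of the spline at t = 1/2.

Write M_i for p''(x_i). With h_i = 1, 1 and divided differences Δ_i = -3, 13, the continuity of p' gives the tridiagonal system
  1·M_0 + 4·M_1 + 1·M_2 = 6(Δ_1 - Δ_0) = 96
Natural end conditions: M_0 = M_2 = 0.
Solving: M_0 = 0, M_1 = 24, M_2 = 0.
On [0, 1], p(t) = -5 + 5·t + 12·t² - 4·t³.
With t = 1/2: p(1/2) = 0.

0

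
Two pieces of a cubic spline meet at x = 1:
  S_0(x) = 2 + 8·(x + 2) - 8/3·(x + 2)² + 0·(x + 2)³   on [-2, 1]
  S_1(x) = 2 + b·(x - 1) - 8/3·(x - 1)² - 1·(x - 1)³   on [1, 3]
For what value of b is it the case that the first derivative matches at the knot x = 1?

S_0'(x) = 8 - 16/3·(x + 2) + 0·(x + 2)², so S_0'(1) = -8. On the right, S_1'(1) = b, so b = -8.

-8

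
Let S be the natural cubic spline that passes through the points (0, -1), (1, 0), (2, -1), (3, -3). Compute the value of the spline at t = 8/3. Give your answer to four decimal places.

With M_i denoting the second derivative at x_i, h_i = 1, 1, 1, and Δ_i = (y_(i+1) − y_i)/h_i = 1, -1, -2:
  1·M_0 + 4·M_1 + 1·M_2 = 6(Δ_1 - Δ_0) = -12
  1·M_1 + 4·M_2 + 1·M_3 = 6(Δ_2 - Δ_1) = -6
Natural end conditions: M_0 = M_3 = 0.
Solving the tridiagonal system: M_0 = 0, M_1 = -14/5, M_2 = -4/5, M_3 = 0.
On [2, 3], S(t) = -1 - 26/15·(t - 2) - 2/5·(t - 2)² + 2/15·(t - 2)³.
With (t - 2) = 2/3: S(8/3) = -929/405.

-2.2938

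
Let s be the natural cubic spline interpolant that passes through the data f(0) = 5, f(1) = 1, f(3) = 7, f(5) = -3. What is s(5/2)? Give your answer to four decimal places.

Write M_i for s''(x_i). With h_i = 1, 2, 2 and divided differences Δ_i = -4, 3, -5, the continuity of s' gives the tridiagonal system
  1·M_0 + 6·M_1 + 2·M_2 = 6(Δ_1 - Δ_0) = 42
  2·M_1 + 8·M_2 + 2·M_3 = 6(Δ_2 - Δ_1) = -48
Natural end conditions: M_0 = M_3 = 0.
Hence M_0 = 0, M_1 = 108/11, M_2 = -93/11, M_3 = 0.
On [1, 3], s(x) = 1 - 8/11·(x - 1) + 54/11·(x - 1)² - 67/44·(x - 1)³.
With (x - 1) = 3/2: s(5/2) = 2047/352.

5.8153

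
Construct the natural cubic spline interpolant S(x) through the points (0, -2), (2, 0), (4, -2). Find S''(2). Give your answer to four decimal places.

Let σ_i = S''(x_i). Step sizes h_i = 2, 2; slopes of the chords Δ_i = (y_(i+1) - y_i)/h_i = 1, -1.
  2·σ_0 + 8·σ_1 + 2·σ_2 = 6(Δ_1 - Δ_0) = -12
Natural end conditions: σ_0 = σ_2 = 0.
Hence σ_0 = 0, σ_1 = -3/2, σ_2 = 0.

-1.5000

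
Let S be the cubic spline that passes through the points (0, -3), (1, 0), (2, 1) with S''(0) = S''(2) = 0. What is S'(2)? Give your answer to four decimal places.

Put M_i = S'' at the i-th knot. Here h = (1, 1) and Δ = (3, 1), so the interior equations h_(i-1)·M_(i-1) + 2(h_(i-1)+h_i)·M_i + h_i·M_(i+1) = 6(Δ_i − Δ_(i-1)) read
  1·M_0 + 4·M_1 + 1·M_2 = 6(Δ_1 - Δ_0) = -12
Natural end conditions: M_0 = M_2 = 0.
Solving: M_0 = 0, M_1 = -3, M_2 = 0.
On [1, 2], S'(t) = b_1 + 2c_1·(t - 1) + 3d_1·(t - 1)² with b_1 = Δ_1 - h_1(2M_1 + M_2)/6 = 2, c_1 = M_1/2 = -3/2, d_1 = (M_2 - M_1)/(6h_1) = 1/2. So S'(2) = 1/2.

0.5000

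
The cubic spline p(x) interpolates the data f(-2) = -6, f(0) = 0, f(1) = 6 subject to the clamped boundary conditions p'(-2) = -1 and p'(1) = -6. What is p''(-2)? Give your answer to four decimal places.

Put M_i = p'' at the i-th knot. Here h = (2, 1) and Δ = (3, 6), so the interior equations h_(i-1)·M_(i-1) + 2(h_(i-1)+h_i)·M_i + h_i·M_(i+1) = 6(Δ_i − Δ_(i-1)) read
  2·M_0 + 6·M_1 + 1·M_2 = 6(Δ_1 - Δ_0) = 18
Clamped end conditions give two more equations: 2h_0·M_0 + h_0·M_1 = 6(Δ_0 - p'(-2)) = 24 and h_1·M_1 + 2h_1·M_2 = 6(p'(1) - Δ_1) = -72.
Solving the tridiagonal system: M_0 = 4/3, M_1 = 28/3, M_2 = -122/3.

1.3333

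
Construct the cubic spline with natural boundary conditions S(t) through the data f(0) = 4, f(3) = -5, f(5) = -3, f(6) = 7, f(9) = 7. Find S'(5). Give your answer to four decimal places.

Let σ_i = S''(x_i). Step sizes h_i = 3, 2, 1, 3; slopes of the chords Δ_i = (y_(i+1) - y_i)/h_i = -3, 1, 10, 0.
  3·σ_0 + 10·σ_1 + 2·σ_2 = 6(Δ_1 - Δ_0) = 24
  2·σ_1 + 6·σ_2 + 1·σ_3 = 6(Δ_2 - Δ_1) = 54
  1·σ_2 + 8·σ_3 + 3·σ_4 = 6(Δ_3 - Δ_2) = -60
Natural end conditions: σ_0 = σ_4 = 0.
Forward elimination and back-substitution give σ_0 = 0, σ_1 = 24/73, σ_2 = 756/73, σ_3 = -642/73, σ_4 = 0.
On [5, 6], S'(t) = b_2 + 2c_2·(t - 5) + 3d_2·(t - 5)² with b_2 = Δ_2 - h_2(2σ_2 + σ_3)/6 = 585/73, c_2 = σ_2/2 = 378/73, d_2 = (σ_3 - σ_2)/(6h_2) = -233/73. So S'(5) = 585/73.

8.0137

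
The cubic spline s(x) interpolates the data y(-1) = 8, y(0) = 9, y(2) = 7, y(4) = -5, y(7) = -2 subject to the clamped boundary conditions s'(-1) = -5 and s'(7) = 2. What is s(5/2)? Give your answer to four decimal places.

4.0394

Let σ_i = s''(x_i). Step sizes h_i = 1, 2, 2, 3; slopes of the chords Δ_i = (y_(i+1) - y_i)/h_i = 1, -1, -6, 1.
  1·σ_0 + 6·σ_1 + 2·σ_2 = 6(Δ_1 - Δ_0) = -12
  2·σ_1 + 8·σ_2 + 2·σ_3 = 6(Δ_2 - Δ_1) = -30
  2·σ_2 + 10·σ_3 + 3·σ_4 = 6(Δ_3 - Δ_2) = 42
Clamped end conditions give two more equations: 2h_0·σ_0 + h_0·σ_1 = 6(Δ_0 - s'(-1)) = 36 and h_3·σ_3 + 2h_3·σ_4 = 6(s'(7) - Δ_3) = 6.
Solving the tridiagonal system: σ_0 = 2117/106, σ_1 = -209/53, σ_2 = -881/212, σ_3 = 295/53, σ_4 = -189/106.
On [2, 4], s(x) = 7 - 539/106·(x - 2) - 881/424·(x - 2)² + 687/848·(x - 2)³.
With (x - 2) = 1/2: s(5/2) = 27403/6784.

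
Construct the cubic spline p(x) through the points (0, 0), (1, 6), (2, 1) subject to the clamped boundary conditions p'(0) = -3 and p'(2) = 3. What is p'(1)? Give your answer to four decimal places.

Let m_i = p''(x_i). Step sizes h_i = 1, 1; slopes of the chords Δ_i = (y_(i+1) - y_i)/h_i = 6, -5.
  1·m_0 + 4·m_1 + 1·m_2 = 6(Δ_1 - Δ_0) = -66
Clamped end conditions give two more equations: 2h_0·m_0 + h_0·m_1 = 6(Δ_0 - p'(0)) = 54 and h_1·m_1 + 2h_1·m_2 = 6(p'(2) - Δ_1) = 48.
Hence m_0 = 93/2, m_1 = -39, m_2 = 87/2.
On [1, 2], p'(x) = b_1 + 2c_1·(x - 1) + 3d_1·(x - 1)² with b_1 = Δ_1 - h_1(2m_1 + m_2)/6 = 3/4, c_1 = m_1/2 = -39/2, d_1 = (m_2 - m_1)/(6h_1) = 55/4. So p'(1) = 3/4.

0.7500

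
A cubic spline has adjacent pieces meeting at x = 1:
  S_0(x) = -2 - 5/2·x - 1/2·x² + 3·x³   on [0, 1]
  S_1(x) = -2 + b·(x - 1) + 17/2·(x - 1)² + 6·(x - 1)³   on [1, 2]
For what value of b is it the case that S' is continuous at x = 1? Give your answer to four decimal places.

5.5000

S_0'(x) = -5/2 - 1·x + 9·x², so S_0'(1) = 11/2. On the right, S_1'(1) = b, so b = 11/2.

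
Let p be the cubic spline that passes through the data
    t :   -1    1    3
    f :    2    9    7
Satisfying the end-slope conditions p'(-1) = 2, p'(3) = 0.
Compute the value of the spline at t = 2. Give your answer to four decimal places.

Put M_i = p'' at the i-th knot. Here h = (2, 2) and Δ = (7/2, -1), so the interior equations h_(i-1)·M_(i-1) + 2(h_(i-1)+h_i)·M_i + h_i·M_(i+1) = 6(Δ_i − Δ_(i-1)) read
  2·M_0 + 8·M_1 + 2·M_2 = 6(Δ_1 - Δ_0) = -27
Clamped end conditions give two more equations: 2h_0·M_0 + h_0·M_1 = 6(Δ_0 - p'(-1)) = 9 and h_1·M_1 + 2h_1·M_2 = 6(p'(3) - Δ_1) = 6.
Solving: M_0 = 41/8, M_1 = -23/4, M_2 = 35/8.
On [1, 3], p(t) = 9 + 11/8·(t - 1) - 23/8·(t - 1)² + 27/32·(t - 1)³.
With (t - 1) = 1: p(2) = 267/32.

8.3438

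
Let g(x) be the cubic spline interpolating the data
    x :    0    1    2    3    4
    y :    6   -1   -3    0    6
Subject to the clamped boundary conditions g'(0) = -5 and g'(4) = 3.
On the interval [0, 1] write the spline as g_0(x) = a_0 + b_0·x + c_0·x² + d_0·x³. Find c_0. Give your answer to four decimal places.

With m_i denoting the second derivative at x_i, h_i = 1, 1, 1, 1, and Δ_i = (y_(i+1) − y_i)/h_i = -7, -2, 3, 6:
  1·m_0 + 4·m_1 + 1·m_2 = 6(Δ_1 - Δ_0) = 30
  1·m_1 + 4·m_2 + 1·m_3 = 6(Δ_2 - Δ_1) = 30
  1·m_2 + 4·m_3 + 1·m_4 = 6(Δ_3 - Δ_2) = 18
Clamped end conditions give two more equations: 2h_0·m_0 + h_0·m_1 = 6(Δ_0 - g'(0)) = -12 and h_3·m_3 + 2h_3·m_4 = 6(g'(4) - Δ_3) = -18.
Hence m_0 = -149/14, m_1 = 65/7, m_2 = 7/2, m_3 = 47/7, m_4 = -173/14.
On [0, 1], with g_0(x) = a_0 + b_0·x + c_0·x² + d_0·x³: c_0 = m_0/2 = -149/28, d_0 = (m_1 - m_0)/(6h_0) = 93/28, b_0 = Δ_0 - h_0(2m_0 + m_1)/6 = -5.

-5.3214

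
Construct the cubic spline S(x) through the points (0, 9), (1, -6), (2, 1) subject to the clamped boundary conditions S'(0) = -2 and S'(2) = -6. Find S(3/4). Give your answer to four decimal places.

-3.1875

Let M_i = S''(x_i). Step sizes h_i = 1, 1; slopes of the chords Δ_i = (y_(i+1) - y_i)/h_i = -15, 7.
  1·M_0 + 4·M_1 + 1·M_2 = 6(Δ_1 - Δ_0) = 132
Clamped end conditions give two more equations: 2h_0·M_0 + h_0·M_1 = 6(Δ_0 - S'(0)) = -78 and h_1·M_1 + 2h_1·M_2 = 6(S'(2) - Δ_1) = -78.
Solving the tridiagonal system: M_0 = -74, M_1 = 70, M_2 = -74.
On [0, 1], S(x) = 9 - 2·x - 37·x² + 24·x³.
With x = 3/4: S(3/4) = -51/16.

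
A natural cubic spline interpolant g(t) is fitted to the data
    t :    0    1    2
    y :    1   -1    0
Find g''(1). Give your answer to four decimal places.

Let M_i = g''(x_i). Step sizes h_i = 1, 1; slopes of the chords Δ_i = (y_(i+1) - y_i)/h_i = -2, 1.
  1·M_0 + 4·M_1 + 1·M_2 = 6(Δ_1 - Δ_0) = 18
Natural end conditions: M_0 = M_2 = 0.
Hence M_0 = 0, M_1 = 9/2, M_2 = 0.

4.5000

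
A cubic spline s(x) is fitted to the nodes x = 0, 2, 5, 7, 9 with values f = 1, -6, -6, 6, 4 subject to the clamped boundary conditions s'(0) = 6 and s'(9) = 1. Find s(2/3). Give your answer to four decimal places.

Let M_i = s''(x_i). Step sizes h_i = 2, 3, 2, 2; slopes of the chords Δ_i = (y_(i+1) - y_i)/h_i = -7/2, 0, 6, -1.
  2·M_0 + 10·M_1 + 3·M_2 = 6(Δ_1 - Δ_0) = 21
  3·M_1 + 10·M_2 + 2·M_3 = 6(Δ_2 - Δ_1) = 36
  2·M_2 + 8·M_3 + 2·M_4 = 6(Δ_3 - Δ_2) = -42
Clamped end conditions give two more equations: 2h_0·M_0 + h_0·M_1 = 6(Δ_0 - s'(0)) = -57 and h_3·M_3 + 2h_3·M_4 = 6(s'(9) - Δ_3) = 12.
Forward elimination and back-substitution give M_0 = -3857/236, M_1 = 247/59, M_2 = 465/118, M_3 = -471/59, M_4 = 825/118.
On [0, 2], s(x) = 1 + 6·x - 3857/472·x² + 1615/944·x³.
With x = 2/3: s(2/3) = 2987/1593.

1.8751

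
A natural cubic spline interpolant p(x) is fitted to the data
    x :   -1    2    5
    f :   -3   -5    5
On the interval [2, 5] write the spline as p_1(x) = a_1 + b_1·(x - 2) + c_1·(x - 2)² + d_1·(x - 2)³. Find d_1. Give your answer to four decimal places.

Put m_i = p'' at the i-th knot. Here h = (3, 3) and Δ = (-2/3, 10/3), so the interior equations h_(i-1)·m_(i-1) + 2(h_(i-1)+h_i)·m_i + h_i·m_(i+1) = 6(Δ_i − Δ_(i-1)) read
  3·m_0 + 12·m_1 + 3·m_2 = 6(Δ_1 - Δ_0) = 24
Natural end conditions: m_0 = m_2 = 0.
Forward elimination and back-substitution give m_0 = 0, m_1 = 2, m_2 = 0.
On [2, 5], with p_1(x) = a_1 + b_1·(x - 2) + c_1·(x - 2)² + d_1·(x - 2)³: c_1 = m_1/2 = 1, d_1 = (m_2 - m_1)/(6h_1) = -1/9, b_1 = Δ_1 - h_1(2m_1 + m_2)/6 = 4/3.

-0.1111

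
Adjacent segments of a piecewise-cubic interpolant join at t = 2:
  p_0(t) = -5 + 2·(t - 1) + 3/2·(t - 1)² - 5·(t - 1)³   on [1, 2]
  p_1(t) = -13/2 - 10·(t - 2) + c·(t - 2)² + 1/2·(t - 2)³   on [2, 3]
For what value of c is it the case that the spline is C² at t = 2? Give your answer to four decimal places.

p_0''(t) = 3 - 30·(t - 1), so p_0''(2) = -27. On the right, p_1''(2) = 2c, so c = -27/2.

-13.5000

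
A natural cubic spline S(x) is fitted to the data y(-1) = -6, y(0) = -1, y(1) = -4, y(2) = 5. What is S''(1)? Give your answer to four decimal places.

Put σ_i = S'' at the i-th knot. Here h = (1, 1, 1) and Δ = (5, -3, 9), so the interior equations h_(i-1)·σ_(i-1) + 2(h_(i-1)+h_i)·σ_i + h_i·σ_(i+1) = 6(Δ_i − Δ_(i-1)) read
  1·σ_0 + 4·σ_1 + 1·σ_2 = 6(Δ_1 - Δ_0) = -48
  1·σ_1 + 4·σ_2 + 1·σ_3 = 6(Δ_2 - Δ_1) = 72
Natural end conditions: σ_0 = σ_3 = 0.
Hence σ_0 = 0, σ_1 = -88/5, σ_2 = 112/5, σ_3 = 0.

22.4000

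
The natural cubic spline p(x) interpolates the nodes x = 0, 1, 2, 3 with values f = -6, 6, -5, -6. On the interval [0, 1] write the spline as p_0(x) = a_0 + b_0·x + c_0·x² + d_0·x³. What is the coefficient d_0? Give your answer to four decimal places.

Let m_i = p''(x_i). Step sizes h_i = 1, 1, 1; slopes of the chords Δ_i = (y_(i+1) - y_i)/h_i = 12, -11, -1.
  1·m_0 + 4·m_1 + 1·m_2 = 6(Δ_1 - Δ_0) = -138
  1·m_1 + 4·m_2 + 1·m_3 = 6(Δ_2 - Δ_1) = 60
Natural end conditions: m_0 = m_3 = 0.
Forward elimination and back-substitution give m_0 = 0, m_1 = -204/5, m_2 = 126/5, m_3 = 0.
On [0, 1], with p_0(x) = a_0 + b_0·x + c_0·x² + d_0·x³: c_0 = m_0/2 = 0, d_0 = (m_1 - m_0)/(6h_0) = -34/5, b_0 = Δ_0 - h_0(2m_0 + m_1)/6 = 94/5.

-6.8000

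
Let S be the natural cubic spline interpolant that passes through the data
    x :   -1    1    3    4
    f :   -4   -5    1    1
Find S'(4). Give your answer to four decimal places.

-0.7045

Let m_i = S''(x_i). Step sizes h_i = 2, 2, 1; slopes of the chords Δ_i = (y_(i+1) - y_i)/h_i = -1/2, 3, 0.
  2·m_0 + 8·m_1 + 2·m_2 = 6(Δ_1 - Δ_0) = 21
  2·m_1 + 6·m_2 + 1·m_3 = 6(Δ_2 - Δ_1) = -18
Natural end conditions: m_0 = m_3 = 0.
Solving: m_0 = 0, m_1 = 81/22, m_2 = -93/22, m_3 = 0.
On [3, 4], S'(x) = b_2 + 2c_2·(x - 3) + 3d_2·(x - 3)² with b_2 = Δ_2 - h_2(2m_2 + m_3)/6 = 31/22, c_2 = m_2/2 = -93/44, d_2 = (m_3 - m_2)/(6h_2) = 31/44. So S'(4) = -31/44.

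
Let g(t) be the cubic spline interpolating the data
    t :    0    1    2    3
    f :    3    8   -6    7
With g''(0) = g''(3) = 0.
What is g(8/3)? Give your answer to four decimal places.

0.1580

Write M_i for g''(x_i). With h_i = 1, 1, 1 and divided differences Δ_i = 5, -14, 13, the continuity of g' gives the tridiagonal system
  1·M_0 + 4·M_1 + 1·M_2 = 6(Δ_1 - Δ_0) = -114
  1·M_1 + 4·M_2 + 1·M_3 = 6(Δ_2 - Δ_1) = 162
Natural end conditions: M_0 = M_3 = 0.
Solving: M_0 = 0, M_1 = -206/5, M_2 = 254/5, M_3 = 0.
On [2, 3], g(t) = -6 - 59/15·(t - 2) + 127/5·(t - 2)² - 127/15·(t - 2)³.
With (t - 2) = 2/3: g(8/3) = 64/405.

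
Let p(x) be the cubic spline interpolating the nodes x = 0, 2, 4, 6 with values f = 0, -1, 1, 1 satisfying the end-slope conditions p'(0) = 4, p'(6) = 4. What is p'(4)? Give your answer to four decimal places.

Write σ_i for p''(x_i). With h_i = 2, 2, 2 and divided differences Δ_i = -1/2, 1, 0, the continuity of p' gives the tridiagonal system
  2·σ_0 + 8·σ_1 + 2·σ_2 = 6(Δ_1 - Δ_0) = 9
  2·σ_1 + 8·σ_2 + 2·σ_3 = 6(Δ_2 - Δ_1) = -6
Clamped end conditions give two more equations: 2h_0·σ_0 + h_0·σ_1 = 6(Δ_0 - p'(0)) = -27 and h_2·σ_2 + 2h_2·σ_3 = 6(p'(6) - Δ_2) = 24.
Hence σ_0 = -89/10, σ_1 = 43/10, σ_2 = -19/5, σ_3 = 79/10.
On [4, 6], p'(x) = b_2 + 2c_2·(x - 4) + 3d_2·(x - 4)² with b_2 = Δ_2 - h_2(2σ_2 + σ_3)/6 = -1/10, c_2 = σ_2/2 = -19/10, d_2 = (σ_3 - σ_2)/(6h_2) = 39/40. So p'(4) = -1/10.

-0.1000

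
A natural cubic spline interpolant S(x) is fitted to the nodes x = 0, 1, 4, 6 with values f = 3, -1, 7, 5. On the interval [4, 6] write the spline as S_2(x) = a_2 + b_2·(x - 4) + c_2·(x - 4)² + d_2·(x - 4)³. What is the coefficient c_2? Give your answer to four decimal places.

-2.0845

With M_i denoting the second derivative at x_i, h_i = 1, 3, 2, and Δ_i = (y_(i+1) − y_i)/h_i = -4, 8/3, -1:
  1·M_0 + 8·M_1 + 3·M_2 = 6(Δ_1 - Δ_0) = 40
  3·M_1 + 10·M_2 + 2·M_3 = 6(Δ_2 - Δ_1) = -22
Natural end conditions: M_0 = M_3 = 0.
Solving: M_0 = 0, M_1 = 466/71, M_2 = -296/71, M_3 = 0.
On [4, 6], with S_2(x) = a_2 + b_2·(x - 4) + c_2·(x - 4)² + d_2·(x - 4)³: c_2 = M_2/2 = -148/71, d_2 = (M_3 - M_2)/(6h_2) = 74/213, b_2 = Δ_2 - h_2(2M_2 + M_3)/6 = 379/213.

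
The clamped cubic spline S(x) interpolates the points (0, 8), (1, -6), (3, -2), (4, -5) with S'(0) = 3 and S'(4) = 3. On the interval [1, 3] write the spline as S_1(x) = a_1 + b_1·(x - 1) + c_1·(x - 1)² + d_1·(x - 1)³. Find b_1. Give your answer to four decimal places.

-13.8857

Write m_i for S''(x_i). With h_i = 1, 2, 1 and divided differences Δ_i = -14, 2, -3, the continuity of S' gives the tridiagonal system
  1·m_0 + 6·m_1 + 2·m_2 = 6(Δ_1 - Δ_0) = 96
  2·m_1 + 6·m_2 + 1·m_3 = 6(Δ_2 - Δ_1) = -30
Clamped end conditions give two more equations: 2h_0·m_0 + h_0·m_1 = 6(Δ_0 - S'(0)) = -102 and h_2·m_2 + 2h_2·m_3 = 6(S'(4) - Δ_2) = 36.
Hence m_0 = -2388/35, m_1 = 1206/35, m_2 = -744/35, m_3 = 1002/35.
On [1, 3], with S_1(x) = a_1 + b_1·(x - 1) + c_1·(x - 1)² + d_1·(x - 1)³: c_1 = m_1/2 = 603/35, d_1 = (m_2 - m_1)/(6h_1) = -65/14, b_1 = Δ_1 - h_1(2m_1 + m_2)/6 = -486/35.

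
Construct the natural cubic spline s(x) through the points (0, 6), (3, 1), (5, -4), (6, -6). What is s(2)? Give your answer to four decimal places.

3.0238

Write M_i for s''(x_i). With h_i = 3, 2, 1 and divided differences Δ_i = -5/3, -5/2, -2, the continuity of s' gives the tridiagonal system
  3·M_0 + 10·M_1 + 2·M_2 = 6(Δ_1 - Δ_0) = -5
  2·M_1 + 6·M_2 + 1·M_3 = 6(Δ_2 - Δ_1) = 3
Natural end conditions: M_0 = M_3 = 0.
Solving: M_0 = 0, M_1 = -9/14, M_2 = 5/7, M_3 = 0.
On [0, 3], s(x) = 6 - 113/84·x + 0·x² - 1/28·x³.
With x = 2: s(2) = 127/42.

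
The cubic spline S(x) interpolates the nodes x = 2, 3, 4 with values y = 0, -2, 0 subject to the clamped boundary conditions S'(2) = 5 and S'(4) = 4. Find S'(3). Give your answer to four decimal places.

-2.2500

Let m_i = S''(x_i). Step sizes h_i = 1, 1; slopes of the chords Δ_i = (y_(i+1) - y_i)/h_i = -2, 2.
  1·m_0 + 4·m_1 + 1·m_2 = 6(Δ_1 - Δ_0) = 24
Clamped end conditions give two more equations: 2h_0·m_0 + h_0·m_1 = 6(Δ_0 - S'(2)) = -42 and h_1·m_1 + 2h_1·m_2 = 6(S'(4) - Δ_1) = 12.
Solving the tridiagonal system: m_0 = -55/2, m_1 = 13, m_2 = -1/2.
On [3, 4], S'(x) = b_1 + 2c_1·(x - 3) + 3d_1·(x - 3)² with b_1 = Δ_1 - h_1(2m_1 + m_2)/6 = -9/4, c_1 = m_1/2 = 13/2, d_1 = (m_2 - m_1)/(6h_1) = -9/4. So S'(3) = -9/4.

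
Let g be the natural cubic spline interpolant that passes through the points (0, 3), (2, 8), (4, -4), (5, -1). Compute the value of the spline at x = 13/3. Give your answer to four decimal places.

With M_i denoting the second derivative at x_i, h_i = 2, 2, 1, and Δ_i = (y_(i+1) − y_i)/h_i = 5/2, -6, 3:
  2·M_0 + 8·M_1 + 2·M_2 = 6(Δ_1 - Δ_0) = -51
  2·M_1 + 6·M_2 + 1·M_3 = 6(Δ_2 - Δ_1) = 54
Natural end conditions: M_0 = M_3 = 0.
Hence M_0 = 0, M_1 = -207/22, M_2 = 267/22, M_3 = 0.
On [4, 5], g(x) = -4 - 23/22·(x - 4) + 267/44·(x - 4)² - 89/44·(x - 4)³.
With (x - 4) = 1/3: g(13/3) = -2227/594.

-3.7492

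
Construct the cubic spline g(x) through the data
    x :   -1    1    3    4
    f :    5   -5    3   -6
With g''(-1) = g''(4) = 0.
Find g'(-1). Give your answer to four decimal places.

With M_i denoting the second derivative at x_i, h_i = 2, 2, 1, and Δ_i = (y_(i+1) − y_i)/h_i = -5, 4, -9:
  2·M_0 + 8·M_1 + 2·M_2 = 6(Δ_1 - Δ_0) = 54
  2·M_1 + 6·M_2 + 1·M_3 = 6(Δ_2 - Δ_1) = -78
Natural end conditions: M_0 = M_3 = 0.
Hence M_0 = 0, M_1 = 120/11, M_2 = -183/11, M_3 = 0.
On [-1, 1], g'(x) = b_0 + 2c_0·(x + 1) + 3d_0·(x + 1)² with b_0 = Δ_0 - h_0(2M_0 + M_1)/6 = -95/11, c_0 = M_0/2 = 0, d_0 = (M_1 - M_0)/(6h_0) = 10/11. So g'(-1) = -95/11.

-8.6364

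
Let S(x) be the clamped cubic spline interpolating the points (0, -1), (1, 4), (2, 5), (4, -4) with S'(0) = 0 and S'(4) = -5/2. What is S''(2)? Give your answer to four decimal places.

Let m_i = S''(x_i). Step sizes h_i = 1, 1, 2; slopes of the chords Δ_i = (y_(i+1) - y_i)/h_i = 5, 1, -9/2.
  1·m_0 + 4·m_1 + 1·m_2 = 6(Δ_1 - Δ_0) = -24
  1·m_1 + 6·m_2 + 2·m_3 = 6(Δ_2 - Δ_1) = -33
Clamped end conditions give two more equations: 2h_0·m_0 + h_0·m_1 = 6(Δ_0 - S'(0)) = 30 and h_2·m_2 + 2h_2·m_3 = 6(S'(4) - Δ_2) = 12.
Hence m_0 = 217/11, m_1 = -104/11, m_2 = -65/11, m_3 = 131/22.

-5.9091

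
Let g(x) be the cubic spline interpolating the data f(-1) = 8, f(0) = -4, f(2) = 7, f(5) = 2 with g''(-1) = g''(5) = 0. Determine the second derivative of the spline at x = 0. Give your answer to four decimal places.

20.2857

With M_i denoting the second derivative at x_i, h_i = 1, 2, 3, and Δ_i = (y_(i+1) − y_i)/h_i = -12, 11/2, -5/3:
  1·M_0 + 6·M_1 + 2·M_2 = 6(Δ_1 - Δ_0) = 105
  2·M_1 + 10·M_2 + 3·M_3 = 6(Δ_2 - Δ_1) = -43
Natural end conditions: M_0 = M_3 = 0.
Solving the tridiagonal system: M_0 = 0, M_1 = 142/7, M_2 = -117/14, M_3 = 0.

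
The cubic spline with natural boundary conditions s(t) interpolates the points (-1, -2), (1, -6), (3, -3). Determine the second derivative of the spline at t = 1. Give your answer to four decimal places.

Write M_i for s''(x_i). With h_i = 2, 2 and divided differences Δ_i = -2, 3/2, the continuity of s' gives the tridiagonal system
  2·M_0 + 8·M_1 + 2·M_2 = 6(Δ_1 - Δ_0) = 21
Natural end conditions: M_0 = M_2 = 0.
Solving: M_0 = 0, M_1 = 21/8, M_2 = 0.

2.6250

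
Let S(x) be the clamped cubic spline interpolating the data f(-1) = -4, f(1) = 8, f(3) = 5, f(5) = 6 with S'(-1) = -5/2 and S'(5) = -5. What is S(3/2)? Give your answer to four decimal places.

8.7438

Put m_i = S'' at the i-th knot. Here h = (2, 2, 2) and Δ = (6, -3/2, 1/2), so the interior equations h_(i-1)·m_(i-1) + 2(h_(i-1)+h_i)·m_i + h_i·m_(i+1) = 6(Δ_i − Δ_(i-1)) read
  2·m_0 + 8·m_1 + 2·m_2 = 6(Δ_1 - Δ_0) = -45
  2·m_1 + 8·m_2 + 2·m_3 = 6(Δ_2 - Δ_1) = 12
Clamped end conditions give two more equations: 2h_0·m_0 + h_0·m_1 = 6(Δ_0 - S'(-1)) = 51 and h_2·m_2 + 2h_2·m_3 = 6(S'(5) - Δ_2) = -33.
Solving the tridiagonal system: m_0 = 283/15, m_1 = -367/30, m_2 = 227/30, m_3 = -361/30.
On [1, 3], S(x) = 8 + 62/15·(x - 1) - 367/60·(x - 1)² + 33/20·(x - 1)³.
With (x - 1) = 1/2: S(3/2) = 1399/160.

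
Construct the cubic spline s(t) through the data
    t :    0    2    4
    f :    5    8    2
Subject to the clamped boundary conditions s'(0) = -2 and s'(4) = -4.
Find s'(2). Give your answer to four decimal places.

0.3750

Let σ_i = s''(x_i). Step sizes h_i = 2, 2; slopes of the chords Δ_i = (y_(i+1) - y_i)/h_i = 3/2, -3.
  2·σ_0 + 8·σ_1 + 2·σ_2 = 6(Δ_1 - Δ_0) = -27
Clamped end conditions give two more equations: 2h_0·σ_0 + h_0·σ_1 = 6(Δ_0 - s'(0)) = 21 and h_1·σ_1 + 2h_1·σ_2 = 6(s'(4) - Δ_1) = -6.
Forward elimination and back-substitution give σ_0 = 65/8, σ_1 = -23/4, σ_2 = 11/8.
On [2, 4], s'(t) = b_1 + 2c_1·(t - 2) + 3d_1·(t - 2)² with b_1 = Δ_1 - h_1(2σ_1 + σ_2)/6 = 3/8, c_1 = σ_1/2 = -23/8, d_1 = (σ_2 - σ_1)/(6h_1) = 19/32. So s'(2) = 3/8.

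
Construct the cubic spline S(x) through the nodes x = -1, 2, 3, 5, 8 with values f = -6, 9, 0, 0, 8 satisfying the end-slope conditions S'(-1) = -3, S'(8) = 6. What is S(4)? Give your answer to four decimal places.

Put σ_i = S'' at the i-th knot. Here h = (3, 1, 2, 3) and Δ = (5, -9, 0, 8/3), so the interior equations h_(i-1)·σ_(i-1) + 2(h_(i-1)+h_i)·σ_i + h_i·σ_(i+1) = 6(Δ_i − Δ_(i-1)) read
  3·σ_0 + 8·σ_1 + 1·σ_2 = 6(Δ_1 - Δ_0) = -84
  1·σ_1 + 6·σ_2 + 2·σ_3 = 6(Δ_2 - Δ_1) = 54
  2·σ_2 + 10·σ_3 + 3·σ_4 = 6(Δ_3 - Δ_2) = 16
Clamped end conditions give two more equations: 2h_0·σ_0 + h_0·σ_1 = 6(Δ_0 - S'(-1)) = 48 and h_3·σ_3 + 2h_3·σ_4 = 6(S'(8) - Δ_3) = 20.
Hence σ_0 = 3425/198, σ_1 = -1841/99, σ_2 = 2549/198, σ_3 = -230/99, σ_4 = 445/99.
On [3, 5], S(x) = 0 - 773/99·(x - 3) + 2549/396·(x - 3)² - 1003/792·(x - 3)³.
With (x - 3) = 1: S(4) = -2089/792.

-2.6376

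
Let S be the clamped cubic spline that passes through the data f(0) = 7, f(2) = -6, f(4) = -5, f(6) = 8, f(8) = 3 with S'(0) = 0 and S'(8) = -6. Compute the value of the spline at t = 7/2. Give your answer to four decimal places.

Let σ_i = S''(x_i). Step sizes h_i = 2, 2, 2, 2; slopes of the chords Δ_i = (y_(i+1) - y_i)/h_i = -13/2, 1/2, 13/2, -5/2.
  2·σ_0 + 8·σ_1 + 2·σ_2 = 6(Δ_1 - Δ_0) = 42
  2·σ_1 + 8·σ_2 + 2·σ_3 = 6(Δ_2 - Δ_1) = 36
  2·σ_2 + 8·σ_3 + 2·σ_4 = 6(Δ_3 - Δ_2) = -54
Clamped end conditions give two more equations: 2h_0·σ_0 + h_0·σ_1 = 6(Δ_0 - S'(0)) = -39 and h_3·σ_3 + 2h_3·σ_4 = 6(S'(8) - Δ_3) = -21.
Solving the tridiagonal system: σ_0 = -27/2, σ_1 = 15/2, σ_2 = 9/2, σ_3 = -15/2, σ_4 = -3/2.
On [2, 4], S(t) = -6 - 6·(t - 2) + 15/4·(t - 2)² - 1/4·(t - 2)³.
With (t - 2) = 3/2: S(7/2) = -237/32.

-7.4063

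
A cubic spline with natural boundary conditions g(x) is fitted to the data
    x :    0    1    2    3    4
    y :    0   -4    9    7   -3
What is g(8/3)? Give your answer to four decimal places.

9.4114

Put M_i = g'' at the i-th knot. Here h = (1, 1, 1, 1) and Δ = (-4, 13, -2, -10), so the interior equations h_(i-1)·M_(i-1) + 2(h_(i-1)+h_i)·M_i + h_i·M_(i+1) = 6(Δ_i − Δ_(i-1)) read
  1·M_0 + 4·M_1 + 1·M_2 = 6(Δ_1 - Δ_0) = 102
  1·M_1 + 4·M_2 + 1·M_3 = 6(Δ_2 - Δ_1) = -90
  1·M_2 + 4·M_3 + 1·M_4 = 6(Δ_3 - Δ_2) = -48
Natural end conditions: M_0 = M_4 = 0.
Solving the tridiagonal system: M_0 = 0, M_1 = 921/28, M_2 = -207/7, M_3 = -129/28, M_4 = 0.
On [2, 3], g(x) = 9 + 69/8·(x - 2) - 207/14·(x - 2)² + 233/56·(x - 2)³.
With (x - 2) = 2/3: g(8/3) = 7115/756.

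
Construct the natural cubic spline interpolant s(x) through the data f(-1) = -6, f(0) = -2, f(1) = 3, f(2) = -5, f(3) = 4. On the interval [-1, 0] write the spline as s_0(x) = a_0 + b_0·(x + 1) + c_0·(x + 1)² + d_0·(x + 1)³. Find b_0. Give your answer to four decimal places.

2.5000

Let m_i = s''(x_i). Step sizes h_i = 1, 1, 1, 1; slopes of the chords Δ_i = (y_(i+1) - y_i)/h_i = 4, 5, -8, 9.
  1·m_0 + 4·m_1 + 1·m_2 = 6(Δ_1 - Δ_0) = 6
  1·m_1 + 4·m_2 + 1·m_3 = 6(Δ_2 - Δ_1) = -78
  1·m_2 + 4·m_3 + 1·m_4 = 6(Δ_3 - Δ_2) = 102
Natural end conditions: m_0 = m_4 = 0.
Solving the tridiagonal system: m_0 = 0, m_1 = 9, m_2 = -30, m_3 = 33, m_4 = 0.
On [-1, 0], with s_0(x) = a_0 + b_0·(x + 1) + c_0·(x + 1)² + d_0·(x + 1)³: c_0 = m_0/2 = 0, d_0 = (m_1 - m_0)/(6h_0) = 3/2, b_0 = Δ_0 - h_0(2m_0 + m_1)/6 = 5/2.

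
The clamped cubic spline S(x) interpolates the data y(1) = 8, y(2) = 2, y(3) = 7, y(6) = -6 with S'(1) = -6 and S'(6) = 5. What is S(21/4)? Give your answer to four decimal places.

Let M_i = S''(x_i). Step sizes h_i = 1, 1, 3; slopes of the chords Δ_i = (y_(i+1) - y_i)/h_i = -6, 5, -13/3.
  1·M_0 + 4·M_1 + 1·M_2 = 6(Δ_1 - Δ_0) = 66
  1·M_1 + 8·M_2 + 3·M_3 = 6(Δ_2 - Δ_1) = -56
Clamped end conditions give two more equations: 2h_0·M_0 + h_0·M_1 = 6(Δ_0 - S'(1)) = 0 and h_2·M_2 + 2h_2·M_3 = 6(S'(6) - Δ_2) = 56.
Forward elimination and back-substitution give M_0 = -342/29, M_1 = 684/29, M_2 = -480/29, M_3 = 1532/87.
On [3, 6], S(x) = 7 + 99/29·(x - 3) - 240/29·(x - 3)² + 1486/783·(x - 3)³.
With (x - 3) = 9/4: S(21/4) = -5195/928.

-5.5981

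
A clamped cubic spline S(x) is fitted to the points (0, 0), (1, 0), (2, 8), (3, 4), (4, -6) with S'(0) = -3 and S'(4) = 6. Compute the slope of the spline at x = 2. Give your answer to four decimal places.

4.9286

Let M_i = S''(x_i). Step sizes h_i = 1, 1, 1, 1; slopes of the chords Δ_i = (y_(i+1) - y_i)/h_i = 0, 8, -4, -10.
  1·M_0 + 4·M_1 + 1·M_2 = 6(Δ_1 - Δ_0) = 48
  1·M_1 + 4·M_2 + 1·M_3 = 6(Δ_2 - Δ_1) = -72
  1·M_2 + 4·M_3 + 1·M_4 = 6(Δ_3 - Δ_2) = -36
Clamped end conditions give two more equations: 2h_0·M_0 + h_0·M_1 = 6(Δ_0 - S'(0)) = 18 and h_3·M_3 + 2h_3·M_4 = 6(S'(4) - Δ_3) = 96.
Solving the tridiagonal system: M_0 = 27/28, M_1 = 225/14, M_2 = -69/4, M_3 = -267/14, M_4 = 1611/28.
On [2, 3], S'(x) = b_2 + 2c_2·(x - 2) + 3d_2·(x - 2)² with b_2 = Δ_2 - h_2(2M_2 + M_3)/6 = 69/14, c_2 = M_2/2 = -69/8, d_2 = (M_3 - M_2)/(6h_2) = -17/56. So S'(2) = 69/14.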